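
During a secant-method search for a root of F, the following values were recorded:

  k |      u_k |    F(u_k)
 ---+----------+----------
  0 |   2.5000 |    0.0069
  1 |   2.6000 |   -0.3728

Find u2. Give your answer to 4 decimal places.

2.5018

u2 = 2.6000 − (-0.3728)·(2.6000 − 2.5000) / (-0.3728 − 0.0069)
   = 2.6000 − (-0.037280)/(-0.379700) = 2.501817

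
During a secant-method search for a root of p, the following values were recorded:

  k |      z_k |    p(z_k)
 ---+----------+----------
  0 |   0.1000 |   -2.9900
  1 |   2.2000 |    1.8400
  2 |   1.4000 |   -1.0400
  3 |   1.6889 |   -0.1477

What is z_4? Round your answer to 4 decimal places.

z_4 = 1.6889 − (-0.1477)·(1.6889 − 1.4000) / (-0.1477 − (-1.0400))
   = 1.6889 − (-0.042671)/(0.892300) = 1.736721

1.7367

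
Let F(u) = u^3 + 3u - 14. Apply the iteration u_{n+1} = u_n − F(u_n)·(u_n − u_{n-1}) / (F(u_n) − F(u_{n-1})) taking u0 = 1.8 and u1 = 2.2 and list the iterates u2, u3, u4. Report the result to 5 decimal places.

1.98404, 1.99878, 2.00001

F(1.8) = -2.7680000, F(2.2) = 3.2480000
u2 = 2.2000000 − 3.2480000·(2.2000000 − 1.8000000) / (3.2480000 − (-2.7680000)) = 2.2000000 − (1.2992000)/(6.0160000) = 1.9840426
F(1.9840426) = -0.2378379
u3 = 1.9840426 − (-0.2378379)·(1.9840426 − 2.2000000) / (-0.2378379 − 3.2480000) = 1.9840426 − (0.0513629)/(-3.4858379) = 1.9987773
F(1.9987773) = -0.0183318
u4 = 1.9987773 − (-0.0183318)·(1.9987773 − 1.9840426) / (-0.0183318 − (-0.2378379)) = 1.9987773 − (-0.0002701)/(0.2195061) = 2.0000078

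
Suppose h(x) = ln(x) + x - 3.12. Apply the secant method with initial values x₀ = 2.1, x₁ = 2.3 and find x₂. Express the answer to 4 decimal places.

h(2.1) = -0.278063, h(2.3) = 0.012909
x₂ = 2.300000 − 0.012909·(2.300000 − 2.100000) / (0.012909 − (-0.278063)) = 2.300000 − (0.002582)/(0.290972) = 2.291127

2.2911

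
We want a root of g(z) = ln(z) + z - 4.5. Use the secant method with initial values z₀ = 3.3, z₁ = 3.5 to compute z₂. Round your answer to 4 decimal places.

g(3.3) = -0.006078, g(3.5) = 0.252763
z₂ = 3.500000 − 0.252763·(3.500000 − 3.300000) / (0.252763 − (-0.006078)) = 3.500000 − (0.050553)/(0.258841) = 3.304696

3.3047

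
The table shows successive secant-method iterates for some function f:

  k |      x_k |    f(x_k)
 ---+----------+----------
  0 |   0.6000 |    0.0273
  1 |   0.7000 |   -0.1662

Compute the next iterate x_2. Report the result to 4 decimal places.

x_2 = 0.7000 − (-0.1662)·(0.7000 − 0.6000) / (-0.1662 − 0.0273)
   = 0.7000 − (-0.016620)/(-0.193500) = 0.614109

0.6141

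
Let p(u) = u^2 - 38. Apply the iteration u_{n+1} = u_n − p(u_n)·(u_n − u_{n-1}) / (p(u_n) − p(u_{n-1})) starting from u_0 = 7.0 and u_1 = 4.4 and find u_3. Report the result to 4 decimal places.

p(7.0) = 11.000000, p(4.4) = -18.640000
u_2 = 4.400000 − (-18.640000)·(4.400000 − 7.000000) / (-18.640000 − 11.000000) = 4.400000 − (48.464000)/(-29.640000) = 6.035088
p(6.035088) = -1.577716
u_3 = 6.035088 − (-1.577716)·(6.035088 − 4.400000) / (-1.577716 − (-18.640000)) = 6.035088 − (-2.579704)/(17.062284) = 6.186281

6.1863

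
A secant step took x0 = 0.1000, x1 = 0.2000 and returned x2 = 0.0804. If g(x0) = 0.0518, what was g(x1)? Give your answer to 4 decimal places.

The secant line through (0.1000, 0.0518) and (0.2000, g(x1)) crosses zero at x2 = 0.0804.
So (0.1000, 0.0518), (0.2000, g(x1)), (0.0804, 0) are collinear:
g(x1) = 0.0518 · (0.2000 − 0.0804) / (0.1000 − 0.0804) = 0.0518 · (0.119600)/(0.019600) = 0.316086

0.3161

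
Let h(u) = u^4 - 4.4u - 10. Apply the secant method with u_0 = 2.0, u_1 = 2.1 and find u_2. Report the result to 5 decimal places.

h(2.0) = -2.8000000, h(2.1) = 0.2081000
u_2 = 2.1000000 − 0.2081000·(2.1000000 − 2.0000000) / (0.2081000 − (-2.8000000)) = 2.1000000 − (0.0208100)/(3.0081000) = 2.0930820

2.09308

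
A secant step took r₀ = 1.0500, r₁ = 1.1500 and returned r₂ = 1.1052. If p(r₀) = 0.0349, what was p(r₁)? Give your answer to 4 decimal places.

-0.0283

The secant line through (1.0500, 0.0349) and (1.1500, p(r₁)) crosses zero at r₂ = 1.1052.
So (1.0500, 0.0349), (1.1500, p(r₁)), (1.1052, 0) are collinear:
p(r₁) = 0.0349 · (1.1500 − 1.1052) / (1.0500 − 1.1052) = 0.0349 · (0.044800)/(-0.055200) = -0.028325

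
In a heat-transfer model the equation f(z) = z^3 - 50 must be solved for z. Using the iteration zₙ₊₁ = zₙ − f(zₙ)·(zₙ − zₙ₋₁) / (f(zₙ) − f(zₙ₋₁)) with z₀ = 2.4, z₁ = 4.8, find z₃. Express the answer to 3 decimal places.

3.582

f(2.4) = -36.17600, f(4.8) = 60.59200
z₂ = 4.80000 − 60.59200·(4.80000 − 2.40000) / (60.59200 − (-36.17600)) = 4.80000 − (145.42080)/(96.76800) = 3.29722
f(3.29722) = -14.15367
z₃ = 3.29722 − (-14.15367)·(3.29722 − 4.80000) / (-14.15367 − 60.59200) = 3.29722 − (21.26983)/(-74.74567) = 3.58178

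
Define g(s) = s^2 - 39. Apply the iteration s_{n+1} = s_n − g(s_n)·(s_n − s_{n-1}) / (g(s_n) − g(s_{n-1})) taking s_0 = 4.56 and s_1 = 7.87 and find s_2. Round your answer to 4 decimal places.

6.0247

g(4.56) = -18.206400, g(7.87) = 22.936900
s_2 = 7.870000 − 22.936900·(7.870000 − 4.560000) / (22.936900 − (-18.206400)) = 7.870000 − (75.921139)/(41.143300) = 6.024714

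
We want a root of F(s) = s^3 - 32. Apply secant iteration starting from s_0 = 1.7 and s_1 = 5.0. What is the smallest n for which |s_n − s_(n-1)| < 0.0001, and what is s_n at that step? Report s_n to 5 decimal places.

F(1.7) = -27.0870000, F(5.0) = 93.0000000
s_2 = 5.0000000 − 93.0000000·(3.3000000)/(120.0870000) = 2.4443528;  |Δ| = 2.5556472
F(2.4443528) = -17.3953319
s_3 = 2.4443528 − (-17.3953319)·(-2.5556472)/(-110.3953319) = 2.8470540;  |Δ| = 0.4027012
F(2.8470540) = -8.9225869
s_4 = 2.8470540 − (-8.9225869)·(0.4027012)/(8.4727451) = 3.2711357;  |Δ| = 0.4240817
F(3.2711357) = 3.0022287
s_5 = 3.2711357 − 3.0022287·(0.4240817)/(11.9248156) = 3.1643676;  |Δ| = 0.1067681
F(3.1643676) = -0.3144836
s_6 = 3.1643676 − (-0.3144836)·(-0.1067681)/(-3.3167123) = 3.1744911;  |Δ| = 0.0101235
F(3.1744911) = -0.0094023
s_7 = 3.1744911 − (-0.0094023)·(0.0101235)/(0.3050813) = 3.1748031;  |Δ| = 0.0003120
F(3.1748031) = 0.0000310
s_8 = 3.1748031 − 0.0000310·(0.0003120)/(0.0094332) = 3.1748021;  |Δ| = 0.0000010
|s_8 − s_7| = 0.0000010 < 0.0001

n = 8, s_n = 3.17480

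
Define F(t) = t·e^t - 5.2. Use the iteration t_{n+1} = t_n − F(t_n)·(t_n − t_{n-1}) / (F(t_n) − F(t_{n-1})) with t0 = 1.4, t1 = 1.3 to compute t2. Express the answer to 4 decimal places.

F(1.4) = 0.477280, F(1.3) = -0.429914
t2 = 1.300000 − (-0.429914)·(1.300000 − 1.400000) / (-0.429914 − 0.477280) = 1.300000 − (0.042991)/(-0.907194) = 1.347389

1.3474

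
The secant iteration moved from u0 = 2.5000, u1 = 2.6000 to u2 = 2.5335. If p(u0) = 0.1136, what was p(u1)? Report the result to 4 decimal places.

The secant line through (2.5000, 0.1136) and (2.6000, p(u1)) crosses zero at u2 = 2.5335.
So (2.5000, 0.1136), (2.6000, p(u1)), (2.5335, 0) are collinear:
p(u1) = 0.1136 · (2.6000 − 2.5335) / (2.5000 − 2.5335) = 0.1136 · (0.066500)/(-0.033500) = -0.225504

-0.2255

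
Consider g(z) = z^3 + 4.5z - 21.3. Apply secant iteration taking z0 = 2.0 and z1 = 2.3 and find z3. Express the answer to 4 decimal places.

g(2.0) = -4.300000, g(2.3) = 1.217000
z2 = 2.300000 − 1.217000·(2.300000 − 2.000000) / (1.217000 − (-4.300000)) = 2.300000 − (0.365100)/(5.517000) = 2.233823
g(2.233823) = -0.101103
z3 = 2.233823 − (-0.101103)·(2.233823 − 2.300000) / (-0.101103 − 1.217000) = 2.233823 − (0.006691)/(-1.318103) = 2.238899

2.2389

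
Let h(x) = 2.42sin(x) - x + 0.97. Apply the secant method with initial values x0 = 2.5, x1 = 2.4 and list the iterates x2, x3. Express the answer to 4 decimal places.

2.4715, 2.4720

h(2.5) = -0.081697, h(2.4) = 0.204621
x2 = 2.400000 − 0.204621·(2.400000 − 2.500000) / (0.204621 − (-0.081697)) = 2.400000 − (-0.020462)/(0.286318) = 2.471466
h(2.471466) = 0.001560
x3 = 2.471466 − 0.001560·(2.471466 − 2.400000) / (0.001560 − 0.204621) = 2.471466 − (0.000111)/(-0.203061) = 2.472015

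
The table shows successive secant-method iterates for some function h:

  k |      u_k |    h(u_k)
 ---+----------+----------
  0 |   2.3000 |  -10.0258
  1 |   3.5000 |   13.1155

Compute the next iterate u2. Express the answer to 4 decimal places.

2.8199

u2 = 3.5000 − 13.1155·(3.5000 − 2.3000) / (13.1155 − (-10.0258))
   = 3.5000 − (15.738600)/(23.141300) = 2.819891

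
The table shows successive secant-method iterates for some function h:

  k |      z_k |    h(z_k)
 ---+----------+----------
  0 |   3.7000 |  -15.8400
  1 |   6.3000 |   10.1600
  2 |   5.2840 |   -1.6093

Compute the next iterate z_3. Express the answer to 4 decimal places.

5.4229

z_3 = 5.2840 − (-1.6093)·(5.2840 − 6.3000) / (-1.6093 − 10.1600)
   = 5.2840 − (1.635049)/(-11.769300) = 5.422925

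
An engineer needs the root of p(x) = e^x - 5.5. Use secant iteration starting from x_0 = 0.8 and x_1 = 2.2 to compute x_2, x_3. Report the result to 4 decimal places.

1.4742, 1.6507

p(0.8) = -3.274459, p(2.2) = 3.525013
x_2 = 2.200000 − 3.525013·(2.200000 − 0.800000) / (3.525013 − (-3.274459)) = 2.200000 − (4.935019)/(6.799473) = 1.474206
p(1.474206) = -1.132435
x_3 = 1.474206 − (-1.132435)·(1.474206 − 2.200000) / (-1.132435 − 3.525013) = 1.474206 − (0.821915)/(-4.657449) = 1.650679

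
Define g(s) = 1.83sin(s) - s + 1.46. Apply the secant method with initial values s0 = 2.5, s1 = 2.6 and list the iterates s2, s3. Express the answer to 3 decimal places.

g(2.5) = 0.05520, g(2.6) = -0.19663
s2 = 2.60000 − (-0.19663)·(2.60000 − 2.50000) / (-0.19663 − 0.05520) = 2.60000 − (-0.01966)/(-0.25184) = 2.52192
g(2.52192) = 0.00089
s3 = 2.52192 − 0.00089·(2.52192 − 2.60000) / (0.00089 − (-0.19663)) = 2.52192 − (-0.00007)/(0.19752) = 2.52227

2.522, 2.522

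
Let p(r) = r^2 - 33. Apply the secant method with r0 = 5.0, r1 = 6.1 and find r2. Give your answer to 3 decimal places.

5.721

p(5.0) = -8.00000, p(6.1) = 4.21000
r2 = 6.10000 − 4.21000·(6.10000 − 5.00000) / (4.21000 − (-8.00000)) = 6.10000 − (4.63100)/(12.21000) = 5.72072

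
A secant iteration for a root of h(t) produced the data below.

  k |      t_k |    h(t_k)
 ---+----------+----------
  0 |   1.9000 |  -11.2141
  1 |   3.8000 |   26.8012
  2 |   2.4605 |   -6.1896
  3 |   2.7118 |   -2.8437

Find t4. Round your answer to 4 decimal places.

t4 = 2.7118 − (-2.8437)·(2.7118 − 2.4605) / (-2.8437 − (-6.1896))
   = 2.7118 − (-0.714622)/(3.345900) = 2.925381

2.9254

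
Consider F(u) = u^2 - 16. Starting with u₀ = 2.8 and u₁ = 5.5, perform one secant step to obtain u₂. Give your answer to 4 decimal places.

F(2.8) = -8.160000, F(5.5) = 14.250000
u₂ = 5.500000 − 14.250000·(5.500000 − 2.800000) / (14.250000 − (-8.160000)) = 5.500000 − (38.475000)/(22.410000) = 3.783133

3.7831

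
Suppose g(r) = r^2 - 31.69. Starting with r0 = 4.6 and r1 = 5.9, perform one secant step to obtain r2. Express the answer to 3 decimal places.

g(4.6) = -10.53000, g(5.9) = 3.12000
r2 = 5.90000 − 3.12000·(5.90000 − 4.60000) / (3.12000 − (-10.53000)) = 5.90000 − (4.05600)/(13.65000) = 5.60286

5.603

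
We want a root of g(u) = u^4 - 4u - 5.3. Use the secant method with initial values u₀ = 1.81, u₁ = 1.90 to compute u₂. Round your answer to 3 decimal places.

1.894

g(1.81) = -1.80717, g(1.90) = 0.13210
u₂ = 1.90000 − 0.13210·(1.90000 − 1.81000) / (0.13210 − (-1.80717)) = 1.90000 − (0.01189)/(1.93927) = 1.89387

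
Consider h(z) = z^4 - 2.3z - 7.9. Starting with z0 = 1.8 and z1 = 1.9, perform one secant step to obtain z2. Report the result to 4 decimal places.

1.8669

h(1.8) = -1.542400, h(1.9) = 0.762100
z2 = 1.900000 − 0.762100·(1.900000 − 1.800000) / (0.762100 − (-1.542400)) = 1.900000 − (0.076210)/(2.304500) = 1.866930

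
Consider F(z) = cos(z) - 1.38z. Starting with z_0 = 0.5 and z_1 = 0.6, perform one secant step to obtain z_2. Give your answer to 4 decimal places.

F(0.5) = 0.187583, F(0.6) = -0.002664
z_2 = 0.600000 − (-0.002664)·(0.600000 − 0.500000) / (-0.002664 − 0.187583) = 0.600000 − (-0.000266)/(-0.190247) = 0.598600

0.5986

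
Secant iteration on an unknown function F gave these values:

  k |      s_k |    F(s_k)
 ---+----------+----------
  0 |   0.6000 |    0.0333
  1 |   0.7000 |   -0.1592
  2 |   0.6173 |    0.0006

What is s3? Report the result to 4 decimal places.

0.6176

s3 = 0.6173 − 0.0006·(0.6173 − 0.7000) / (0.0006 − (-0.1592))
   = 0.6173 − (-0.000050)/(0.159800) = 0.617611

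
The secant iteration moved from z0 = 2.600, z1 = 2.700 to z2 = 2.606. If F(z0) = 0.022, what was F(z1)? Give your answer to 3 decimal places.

-0.345

The secant line through (2.600, 0.022) and (2.700, F(z1)) crosses zero at z2 = 2.606.
So (2.600, 0.022), (2.700, F(z1)), (2.606, 0) are collinear:
F(z1) = 0.022 · (2.700 − 2.606) / (2.600 − 2.606) = 0.022 · (0.09400)/(-0.00600) = -0.34467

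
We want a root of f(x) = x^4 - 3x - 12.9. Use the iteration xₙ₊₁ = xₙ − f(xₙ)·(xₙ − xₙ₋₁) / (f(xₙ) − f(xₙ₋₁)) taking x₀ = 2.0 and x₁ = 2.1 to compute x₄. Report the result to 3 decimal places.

2.093

f(2.0) = -2.90000, f(2.1) = 0.24810
x₂ = 2.10000 − 0.24810·(2.10000 − 2.00000) / (0.24810 − (-2.90000)) = 2.10000 − (0.02481)/(3.14810) = 2.09212
f(2.09212) = -0.01856
x₃ = 2.09212 − (-0.01856)·(2.09212 − 2.10000) / (-0.01856 − 0.24810) = 2.09212 − (0.00015)/(-0.26666) = 2.09267
f(2.09267) = -0.00011
x₄ = 2.09267 − (-0.00011)·(2.09267 − 2.09212) / (-0.00011 − (-0.01856)) = 2.09267 − (0.00000)/(0.01845) = 2.09267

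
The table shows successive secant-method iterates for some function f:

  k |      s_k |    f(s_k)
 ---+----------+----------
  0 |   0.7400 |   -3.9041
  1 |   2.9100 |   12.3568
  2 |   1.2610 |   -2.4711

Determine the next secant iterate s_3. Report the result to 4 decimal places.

1.5358

s_3 = 1.2610 − (-2.4711)·(1.2610 − 2.9100) / (-2.4711 − 12.3568)
   = 1.2610 − (4.074844)/(-14.827900) = 1.535809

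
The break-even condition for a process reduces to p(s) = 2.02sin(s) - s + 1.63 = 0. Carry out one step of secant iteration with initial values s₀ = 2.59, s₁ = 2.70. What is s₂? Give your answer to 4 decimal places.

p(2.59) = 0.098570, p(2.70) = -0.206693
s₂ = 2.700000 − (-0.206693)·(2.700000 − 2.590000) / (-0.206693 − 0.098570) = 2.700000 − (-0.022736)/(-0.305262) = 2.625519

2.6255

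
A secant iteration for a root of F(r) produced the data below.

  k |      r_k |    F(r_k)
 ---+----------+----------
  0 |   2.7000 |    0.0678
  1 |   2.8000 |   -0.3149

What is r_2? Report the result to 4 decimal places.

r_2 = 2.8000 − (-0.3149)·(2.8000 − 2.7000) / (-0.3149 − 0.0678)
   = 2.8000 − (-0.031490)/(-0.382700) = 2.717716

2.7177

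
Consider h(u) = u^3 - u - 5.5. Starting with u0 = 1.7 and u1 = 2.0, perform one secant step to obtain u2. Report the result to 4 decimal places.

h(1.7) = -2.287000, h(2.0) = 0.500000
u2 = 2.000000 − 0.500000·(2.000000 − 1.700000) / (0.500000 − (-2.287000)) = 2.000000 − (0.150000)/(2.787000) = 1.946179

1.9462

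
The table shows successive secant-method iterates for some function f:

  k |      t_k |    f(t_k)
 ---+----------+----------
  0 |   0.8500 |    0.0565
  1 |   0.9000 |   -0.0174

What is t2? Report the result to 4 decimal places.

0.8882

t2 = 0.9000 − (-0.0174)·(0.9000 − 0.8500) / (-0.0174 − 0.0565)
   = 0.9000 − (-0.000870)/(-0.073900) = 0.888227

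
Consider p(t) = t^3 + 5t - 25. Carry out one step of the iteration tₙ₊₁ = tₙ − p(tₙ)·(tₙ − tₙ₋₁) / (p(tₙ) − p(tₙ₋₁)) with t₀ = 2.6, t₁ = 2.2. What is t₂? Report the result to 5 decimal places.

p(2.6) = 5.5760000, p(2.2) = -3.3520000
t₂ = 2.2000000 − (-3.3520000)·(2.2000000 − 2.6000000) / (-3.3520000 − 5.5760000) = 2.2000000 − (1.3408000)/(-8.9280000) = 2.3501792

2.35018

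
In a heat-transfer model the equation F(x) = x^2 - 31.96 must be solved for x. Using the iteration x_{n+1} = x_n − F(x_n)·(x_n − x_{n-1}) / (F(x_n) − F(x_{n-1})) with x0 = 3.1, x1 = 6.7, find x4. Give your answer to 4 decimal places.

5.6539

F(3.1) = -22.350000, F(6.7) = 12.930000
x2 = 6.700000 − 12.930000·(6.700000 − 3.100000) / (12.930000 − (-22.350000)) = 6.700000 − (46.548000)/(35.280000) = 5.380612
F(5.380612) = -3.009012
x3 = 5.380612 − (-3.009012)·(5.380612 − 6.700000) / (-3.009012 − 12.930000) = 5.380612 − (3.970053)/(-15.939012) = 5.629690
F(5.629690) = -0.266590
x4 = 5.629690 − (-0.266590)·(5.629690 − 5.380612) / (-0.266590 − (-3.009012)) = 5.629690 − (-0.066402)/(2.742421) = 5.653903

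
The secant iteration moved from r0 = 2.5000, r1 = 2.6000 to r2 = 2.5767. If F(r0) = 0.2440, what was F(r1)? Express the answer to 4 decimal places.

-0.0741

The secant line through (2.5000, 0.2440) and (2.6000, F(r1)) crosses zero at r2 = 2.5767.
So (2.5000, 0.2440), (2.6000, F(r1)), (2.5767, 0) are collinear:
F(r1) = 0.2440 · (2.6000 − 2.5767) / (2.5000 − 2.5767) = 0.2440 · (0.023300)/(-0.076700) = -0.074123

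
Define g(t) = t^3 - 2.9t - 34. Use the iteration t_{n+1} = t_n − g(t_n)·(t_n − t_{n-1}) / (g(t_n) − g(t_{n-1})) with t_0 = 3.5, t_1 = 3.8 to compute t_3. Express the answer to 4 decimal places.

g(3.5) = -1.275000, g(3.8) = 9.852000
t_2 = 3.800000 − 9.852000·(3.800000 − 3.500000) / (9.852000 − (-1.275000)) = 3.800000 − (2.955600)/(11.127000) = 3.534376
g(3.534376) = -0.098929
t_3 = 3.534376 − (-0.098929)·(3.534376 − 3.800000) / (-0.098929 − 9.852000) = 3.534376 − (0.026278)/(-9.950929) = 3.537017

3.5370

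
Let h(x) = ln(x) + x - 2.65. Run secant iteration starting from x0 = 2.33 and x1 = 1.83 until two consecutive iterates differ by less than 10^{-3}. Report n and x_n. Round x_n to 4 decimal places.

h(2.33) = 0.525868, h(1.83) = -0.215684
x2 = 1.830000 − (-0.215684)·(-0.500000)/(-0.741552) = 1.975427;  |Δ| = 0.145427
h(1.975427) = 0.006212
x3 = 1.975427 − 0.006212·(0.145427)/(0.221896) = 1.971356;  |Δ| = 0.004071
h(1.971356) = 0.000078
x4 = 1.971356 − 0.000078·(-0.004071)/(-0.006134) = 1.971304;  |Δ| = 0.000052
|x4 − x3| = 0.000052 < 10^{-3}

n = 4, x_n = 1.9713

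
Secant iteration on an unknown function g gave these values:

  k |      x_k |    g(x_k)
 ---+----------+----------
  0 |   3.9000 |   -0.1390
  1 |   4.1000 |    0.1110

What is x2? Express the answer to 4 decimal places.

x2 = 4.1000 − 0.1110·(4.1000 − 3.9000) / (0.1110 − (-0.1390))
   = 4.1000 − (0.022200)/(0.250000) = 4.011200

4.0112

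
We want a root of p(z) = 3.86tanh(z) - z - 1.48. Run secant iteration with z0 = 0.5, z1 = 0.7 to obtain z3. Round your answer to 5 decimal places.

p(0.5) = -0.1962278, p(0.7) = 0.1528596
z2 = 0.7000000 − 0.1528596·(0.7000000 − 0.5000000) / (0.1528596 − (-0.1962278)) = 0.7000000 − (0.0305719)/(0.3490874) = 0.6124233
p(0.6124233) = 0.0144831
z3 = 0.6124233 − 0.0144831·(0.6124233 − 0.7000000) / (0.0144831 − 0.1528596) = 0.6124233 − (-0.0012684)/(-0.1383765) = 0.6032571

0.60326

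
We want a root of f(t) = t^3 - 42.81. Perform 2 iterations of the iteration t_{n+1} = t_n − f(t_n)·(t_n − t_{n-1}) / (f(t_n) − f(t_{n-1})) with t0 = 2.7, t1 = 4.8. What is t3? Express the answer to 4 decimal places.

f(2.7) = -23.127000, f(4.8) = 67.782000
t2 = 4.800000 − 67.782000·(4.800000 − 2.700000) / (67.782000 − (-23.127000)) = 4.800000 − (142.342200)/(90.909000) = 3.234234
f(3.234234) = -8.979033
t3 = 3.234234 − (-8.979033)·(3.234234 − 4.800000) / (-8.979033 − 67.782000) = 3.234234 − (14.059063)/(-76.761033) = 3.417388

3.4174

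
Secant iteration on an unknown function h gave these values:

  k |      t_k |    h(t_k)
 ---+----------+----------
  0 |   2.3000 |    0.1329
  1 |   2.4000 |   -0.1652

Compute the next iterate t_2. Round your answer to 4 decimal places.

t_2 = 2.4000 − (-0.1652)·(2.4000 − 2.3000) / (-0.1652 − 0.1329)
   = 2.4000 − (-0.016520)/(-0.298100) = 2.344582

2.3446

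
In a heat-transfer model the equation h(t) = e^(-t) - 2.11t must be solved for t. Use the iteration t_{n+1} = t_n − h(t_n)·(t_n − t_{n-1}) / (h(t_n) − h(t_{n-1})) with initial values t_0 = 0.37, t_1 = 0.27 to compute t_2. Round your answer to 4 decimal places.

0.3383

h(0.37) = -0.089966, h(0.27) = 0.193679
t_2 = 0.270000 − 0.193679·(0.270000 − 0.370000) / (0.193679 − (-0.089966)) = 0.270000 − (-0.019368)/(0.283645) = 0.338282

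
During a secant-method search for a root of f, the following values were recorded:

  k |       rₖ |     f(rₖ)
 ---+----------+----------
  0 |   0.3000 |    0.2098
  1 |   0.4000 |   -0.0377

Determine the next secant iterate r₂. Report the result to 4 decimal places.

r₂ = 0.4000 − (-0.0377)·(0.4000 − 0.3000) / (-0.0377 − 0.2098)
   = 0.4000 − (-0.003770)/(-0.247500) = 0.384768

0.3848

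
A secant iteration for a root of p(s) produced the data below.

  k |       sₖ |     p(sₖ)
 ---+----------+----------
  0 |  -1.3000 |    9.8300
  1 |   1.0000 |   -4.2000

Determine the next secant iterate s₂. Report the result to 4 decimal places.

0.3115

s₂ = 1.0000 − (-4.2000)·(1.0000 − (-1.3000)) / (-4.2000 − 9.8300)
   = 1.0000 − (-9.660000)/(-14.030000) = 0.311475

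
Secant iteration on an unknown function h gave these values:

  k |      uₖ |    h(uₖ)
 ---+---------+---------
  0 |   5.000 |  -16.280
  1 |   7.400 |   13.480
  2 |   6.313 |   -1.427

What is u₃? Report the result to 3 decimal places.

u₃ = 6.313 − (-1.427)·(6.313 − 7.400) / (-1.427 − 13.480)
   = 6.313 − (1.55115)/(-14.90700) = 6.41706

6.417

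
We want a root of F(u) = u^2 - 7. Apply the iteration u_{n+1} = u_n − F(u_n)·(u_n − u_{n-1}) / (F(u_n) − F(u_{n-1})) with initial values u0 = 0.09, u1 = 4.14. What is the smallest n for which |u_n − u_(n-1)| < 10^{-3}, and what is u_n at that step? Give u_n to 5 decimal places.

n = 7, u_n = 2.64575

F(0.09) = -6.9919000, F(4.14) = 10.1396000
u2 = 4.1400000 − 10.1396000·(4.0500000)/(17.1315000) = 1.7429314;  |Δ| = 2.3970686
F(1.7429314) = -3.9621900
u3 = 1.7429314 − (-3.9621900)·(-2.3970686)/(-14.1017900) = 2.4164375;  |Δ| = 0.6735061
F(2.4164375) = -1.1608298
u4 = 2.4164375 − (-1.1608298)·(0.6735061)/(2.8013602) = 2.6955255;  |Δ| = 0.2790880
F(2.6955255) = 0.2658575
u5 = 2.6955255 − 0.2658575·(0.2790880)/(1.4266873) = 2.6435185;  |Δ| = 0.0520069
F(2.6435185) = -0.0118098
u6 = 2.6435185 − (-0.0118098)·(-0.0520069)/(-0.2776673) = 2.6457305;  |Δ| = 0.0022120
F(2.6457305) = -0.0001101
u7 = 2.6457305 − (-0.0001101)·(0.0022120)/(0.0116996) = 2.6457513;  |Δ| = 0.0000208
|u7 − u6| = 0.0000208 < 10^{-3}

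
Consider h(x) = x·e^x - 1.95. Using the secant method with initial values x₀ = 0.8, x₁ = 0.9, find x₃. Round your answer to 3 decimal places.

0.841

h(0.8) = -0.16957, h(0.9) = 0.26364
x₂ = 0.90000 − 0.26364·(0.90000 − 0.80000) / (0.26364 − (-0.16957)) = 0.90000 − (0.02636)/(0.43321) = 0.83914
h(0.83914) = -0.00791
x₃ = 0.83914 − (-0.00791)·(0.83914 − 0.90000) / (-0.00791 − 0.26364) = 0.83914 − (0.00048)/(-0.27155) = 0.84091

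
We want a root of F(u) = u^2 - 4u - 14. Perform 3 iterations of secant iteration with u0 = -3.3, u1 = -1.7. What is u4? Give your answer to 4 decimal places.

-2.2426

F(-3.3) = 10.090000, F(-1.7) = -4.310000
u2 = -1.700000 − (-4.310000)·(-1.700000 − (-3.300000)) / (-4.310000 − 10.090000) = -1.700000 − (-6.896000)/(-14.400000) = -2.178889
F(-2.178889) = -0.536888
u3 = -2.178889 − (-0.536888)·(-2.178889 − (-1.700000)) / (-0.536888 − (-4.310000)) = -2.178889 − (0.257110)/(3.773112) = -2.247031
F(-2.247031) = 0.037276
u4 = -2.247031 − 0.037276·(-2.247031 − (-2.178889)) / (0.037276 − (-0.536888)) = -2.247031 − (-0.002540)/(0.574164) = -2.242607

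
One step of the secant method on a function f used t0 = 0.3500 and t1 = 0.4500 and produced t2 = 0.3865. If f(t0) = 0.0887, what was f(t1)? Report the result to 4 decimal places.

The secant line through (0.3500, 0.0887) and (0.4500, f(t1)) crosses zero at t2 = 0.3865.
So (0.3500, 0.0887), (0.4500, f(t1)), (0.3865, 0) are collinear:
f(t1) = 0.0887 · (0.4500 − 0.3865) / (0.3500 − 0.3865) = 0.0887 · (0.063500)/(-0.036500) = -0.154314

-0.1543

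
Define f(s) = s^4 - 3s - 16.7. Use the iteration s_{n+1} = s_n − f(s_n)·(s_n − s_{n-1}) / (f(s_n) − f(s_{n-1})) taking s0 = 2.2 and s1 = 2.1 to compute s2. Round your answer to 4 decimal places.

f(2.2) = 0.125600, f(2.1) = -3.551900
s2 = 2.100000 − (-3.551900)·(2.100000 − 2.200000) / (-3.551900 − 0.125600) = 2.100000 − (0.355190)/(-3.677500) = 2.196585

2.1966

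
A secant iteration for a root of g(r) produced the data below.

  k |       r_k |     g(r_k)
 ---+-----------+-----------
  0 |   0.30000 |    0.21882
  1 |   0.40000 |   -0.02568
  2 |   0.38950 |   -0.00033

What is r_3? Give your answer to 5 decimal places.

0.38936

r_3 = 0.38950 − (-0.00033)·(0.38950 − 0.40000) / (-0.00033 − (-0.02568))
   = 0.38950 − (0.0000035)/(0.0253500) = 0.3893633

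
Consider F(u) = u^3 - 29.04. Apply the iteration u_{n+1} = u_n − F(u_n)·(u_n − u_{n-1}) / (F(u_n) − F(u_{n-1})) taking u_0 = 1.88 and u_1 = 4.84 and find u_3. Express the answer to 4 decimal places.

F(1.88) = -22.395328, F(4.84) = 84.339904
u_2 = 4.840000 − 84.339904·(4.840000 − 1.880000) / (84.339904 − (-22.395328)) = 4.840000 − (249.646116)/(106.735232) = 2.501071
F(2.501071) = -13.394908
u_3 = 2.501071 − (-13.394908)·(2.501071 − 4.840000) / (-13.394908 − 84.339904) = 2.501071 − (31.329736)/(-97.734812) = 2.821630

2.8216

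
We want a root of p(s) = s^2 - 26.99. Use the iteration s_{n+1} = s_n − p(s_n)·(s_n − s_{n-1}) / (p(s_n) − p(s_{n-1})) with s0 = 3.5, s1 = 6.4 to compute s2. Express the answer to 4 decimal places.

4.9889

p(3.5) = -14.740000, p(6.4) = 13.970000
s2 = 6.400000 − 13.970000·(6.400000 − 3.500000) / (13.970000 − (-14.740000)) = 6.400000 − (40.513000)/(28.710000) = 4.988889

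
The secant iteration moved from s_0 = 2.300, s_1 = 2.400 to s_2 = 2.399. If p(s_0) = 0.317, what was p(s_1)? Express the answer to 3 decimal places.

The secant line through (2.300, 0.317) and (2.400, p(s_1)) crosses zero at s_2 = 2.399.
So (2.300, 0.317), (2.400, p(s_1)), (2.399, 0) are collinear:
p(s_1) = 0.317 · (2.400 − 2.399) / (2.300 − 2.399) = 0.317 · (0.00100)/(-0.09900) = -0.00320

-0.003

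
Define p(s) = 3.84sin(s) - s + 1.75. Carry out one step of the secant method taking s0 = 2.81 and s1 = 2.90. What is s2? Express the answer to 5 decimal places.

p(2.81) = 0.1901094, p(2.90) = -0.2312826
s2 = 2.9000000 − (-0.2312826)·(2.9000000 − 2.8100000) / (-0.2312826 − 0.1901094) = 2.9000000 − (-0.0208154)/(-0.4213920) = 2.8506032

2.85060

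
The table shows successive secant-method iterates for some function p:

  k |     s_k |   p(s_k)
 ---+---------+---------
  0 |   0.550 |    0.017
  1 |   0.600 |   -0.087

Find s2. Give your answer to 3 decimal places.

0.558

s2 = 0.600 − (-0.087)·(0.600 − 0.550) / (-0.087 − 0.017)
   = 0.600 − (-0.00435)/(-0.10400) = 0.55817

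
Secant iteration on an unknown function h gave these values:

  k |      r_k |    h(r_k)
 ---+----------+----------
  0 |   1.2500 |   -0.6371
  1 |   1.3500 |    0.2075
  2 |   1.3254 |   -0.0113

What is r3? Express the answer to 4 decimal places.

1.3267

r3 = 1.3254 − (-0.0113)·(1.3254 − 1.3500) / (-0.0113 − 0.2075)
   = 1.3254 − (0.000278)/(-0.218800) = 1.326670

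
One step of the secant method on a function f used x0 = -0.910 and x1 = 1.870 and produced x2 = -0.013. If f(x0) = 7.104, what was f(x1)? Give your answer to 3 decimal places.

-14.913

The secant line through (-0.910, 7.104) and (1.870, f(x1)) crosses zero at x2 = -0.013.
So (-0.910, 7.104), (1.870, f(x1)), (-0.013, 0) are collinear:
f(x1) = 7.104 · (1.870 − (-0.013)) / (-0.910 − (-0.013)) = 7.104 · (1.88300)/(-0.89700) = -14.91286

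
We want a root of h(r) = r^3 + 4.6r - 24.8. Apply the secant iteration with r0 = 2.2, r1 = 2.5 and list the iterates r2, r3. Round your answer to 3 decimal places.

2.390, 2.397

h(2.2) = -4.03200, h(2.5) = 2.32500
r2 = 2.50000 − 2.32500·(2.50000 − 2.20000) / (2.32500 − (-4.03200)) = 2.50000 − (0.69750)/(6.35700) = 2.39028
h(2.39028) = -0.14803
r3 = 2.39028 − (-0.14803)·(2.39028 − 2.50000) / (-0.14803 − 2.32500) = 2.39028 − (0.01624)/(-2.47303) = 2.39685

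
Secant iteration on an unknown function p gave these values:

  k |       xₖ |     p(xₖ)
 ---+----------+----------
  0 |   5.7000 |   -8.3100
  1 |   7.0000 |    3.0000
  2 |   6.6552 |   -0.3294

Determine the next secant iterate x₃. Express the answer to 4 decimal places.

x₃ = 6.6552 − (-0.3294)·(6.6552 − 7.0000) / (-0.3294 − 3.0000)
   = 6.6552 − (0.113577)/(-3.329400) = 6.689313

6.6893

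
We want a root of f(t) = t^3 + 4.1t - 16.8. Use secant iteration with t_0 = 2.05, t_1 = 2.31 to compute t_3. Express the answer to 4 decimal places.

f(2.05) = 0.220125, f(2.31) = 4.997391
t_2 = 2.310000 − 4.997391·(2.310000 − 2.050000) / (4.997391 − 0.220125) = 2.310000 − (1.299322)/(4.777266) = 2.038020
f(2.038020) = 0.020847
t_3 = 2.038020 − 0.020847·(2.038020 − 2.310000) / (0.020847 − 4.997391) = 2.038020 − (-0.005670)/(-4.976544) = 2.036880

2.0369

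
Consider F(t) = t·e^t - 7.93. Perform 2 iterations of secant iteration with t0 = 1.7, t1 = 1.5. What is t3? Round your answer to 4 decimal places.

F(1.7) = 1.375711, F(1.5) = -1.207466
t2 = 1.500000 − (-1.207466)·(1.500000 − 1.700000) / (-1.207466 − 1.375711) = 1.500000 − (0.241493)/(-2.583177) = 1.593487
F(1.593487) = -0.088646
t3 = 1.593487 − (-0.088646)·(1.593487 − 1.500000) / (-0.088646 − (-1.207466)) = 1.593487 − (-0.008287)/(1.118821) = 1.600894

1.6009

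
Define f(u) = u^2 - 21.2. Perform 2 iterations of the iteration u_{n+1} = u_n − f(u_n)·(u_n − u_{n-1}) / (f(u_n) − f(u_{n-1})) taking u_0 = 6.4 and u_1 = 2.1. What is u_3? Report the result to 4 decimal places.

4.8189

f(6.4) = 19.760000, f(2.1) = -16.790000
u_2 = 2.100000 − (-16.790000)·(2.100000 − 6.400000) / (-16.790000 − 19.760000) = 2.100000 − (72.197000)/(-36.550000) = 4.075294
f(4.075294) = -4.591978
u_3 = 4.075294 − (-4.591978)·(4.075294 − 2.100000) / (-4.591978 − (-16.790000)) = 4.075294 − (-9.070507)/(12.198022) = 4.818899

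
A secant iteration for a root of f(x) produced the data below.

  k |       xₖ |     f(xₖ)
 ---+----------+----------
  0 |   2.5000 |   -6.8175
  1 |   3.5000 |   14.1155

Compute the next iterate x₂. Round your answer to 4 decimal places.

2.8257

x₂ = 3.5000 − 14.1155·(3.5000 − 2.5000) / (14.1155 − (-6.8175))
   = 3.5000 − (14.115500)/(20.933000) = 2.825682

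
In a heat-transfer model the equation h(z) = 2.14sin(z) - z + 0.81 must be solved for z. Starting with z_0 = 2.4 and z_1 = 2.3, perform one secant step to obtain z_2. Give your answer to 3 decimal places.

2.342

h(2.4) = -0.14451, h(2.3) = 0.10581
z_2 = 2.30000 − 0.10581·(2.30000 − 2.40000) / (0.10581 − (-0.14451)) = 2.30000 − (-0.01058)/(0.25032) = 2.34227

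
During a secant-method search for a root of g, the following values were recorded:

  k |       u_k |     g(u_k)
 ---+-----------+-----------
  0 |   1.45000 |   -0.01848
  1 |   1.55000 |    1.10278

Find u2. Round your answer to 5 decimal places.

u2 = 1.55000 − 1.10278·(1.55000 − 1.45000) / (1.10278 − (-0.01848))
   = 1.55000 − (0.1102780)/(1.1212600) = 1.4516481

1.45165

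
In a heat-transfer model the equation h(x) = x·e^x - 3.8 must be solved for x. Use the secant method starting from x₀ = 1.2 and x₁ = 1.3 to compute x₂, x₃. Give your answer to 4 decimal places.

h(1.2) = 0.184140, h(1.3) = 0.970086
x₂ = 1.300000 − 0.970086·(1.300000 − 1.200000) / (0.970086 − 0.184140) = 1.300000 − (0.097009)/(0.785945) = 1.176571
h(1.176571) = 0.015894
x₃ = 1.176571 − 0.015894·(1.176571 − 1.300000) / (0.015894 − 0.970086) = 1.176571 − (-0.001962)/(-0.954192) = 1.174515

1.1766, 1.1745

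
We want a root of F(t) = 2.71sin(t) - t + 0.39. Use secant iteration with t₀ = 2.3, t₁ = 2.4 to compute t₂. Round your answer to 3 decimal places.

F(2.3) = 0.11086, F(2.4) = -0.17949
t₂ = 2.40000 − (-0.17949)·(2.40000 − 2.30000) / (-0.17949 − 0.11086) = 2.40000 − (-0.01795)/(-0.29036) = 2.33818

2.338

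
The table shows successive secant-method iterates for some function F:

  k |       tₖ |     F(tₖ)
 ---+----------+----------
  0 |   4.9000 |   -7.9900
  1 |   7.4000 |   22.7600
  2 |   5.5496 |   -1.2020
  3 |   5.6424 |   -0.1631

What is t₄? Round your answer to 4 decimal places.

5.6570

t₄ = 5.6424 − (-0.1631)·(5.6424 − 5.5496) / (-0.1631 − (-1.2020))
   = 5.6424 − (-0.015136)/(1.038900) = 5.656969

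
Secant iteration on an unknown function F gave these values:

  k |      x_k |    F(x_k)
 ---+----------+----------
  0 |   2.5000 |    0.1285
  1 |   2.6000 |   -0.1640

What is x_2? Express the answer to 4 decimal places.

x_2 = 2.6000 − (-0.1640)·(2.6000 − 2.5000) / (-0.1640 − 0.1285)
   = 2.6000 − (-0.016400)/(-0.292500) = 2.543932

2.5439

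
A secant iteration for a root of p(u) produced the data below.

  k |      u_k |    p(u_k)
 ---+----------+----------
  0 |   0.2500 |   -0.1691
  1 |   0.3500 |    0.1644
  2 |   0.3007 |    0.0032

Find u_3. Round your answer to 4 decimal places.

u_3 = 0.3007 − 0.0032·(0.3007 − 0.3500) / (0.0032 − 0.1644)
   = 0.3007 − (-0.000158)/(-0.161200) = 0.299721

0.2997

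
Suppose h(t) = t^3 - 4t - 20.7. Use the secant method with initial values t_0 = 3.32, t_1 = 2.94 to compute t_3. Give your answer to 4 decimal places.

h(3.32) = 2.614368, h(2.94) = -7.047816
t_2 = 2.940000 − (-7.047816)·(2.940000 − 3.320000) / (-7.047816 − 2.614368) = 2.940000 − (2.678170)/(-9.662184) = 3.217181
h(3.217181) = -0.270095
t_3 = 3.217181 − (-0.270095)·(3.217181 − 2.940000) / (-0.270095 − (-7.047816)) = 3.217181 − (-0.074865)/(6.777721) = 3.228226

3.2282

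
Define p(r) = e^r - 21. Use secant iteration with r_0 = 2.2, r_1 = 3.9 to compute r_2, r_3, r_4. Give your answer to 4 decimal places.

p(2.2) = -11.974987, p(3.9) = 28.402449
r_2 = 3.900000 − 28.402449·(3.900000 − 2.200000) / (28.402449 − (-11.974987)) = 3.900000 − (48.284163)/(40.377436) = 2.704180
p(2.704180) = -6.057948
r_3 = 2.704180 − (-6.057948)·(2.704180 − 3.900000) / (-6.057948 − 28.402449) = 2.704180 − (7.244218)/(-34.460397) = 2.914398
p(2.914398) = -2.562287
r_4 = 2.914398 − (-2.562287)·(2.914398 − 2.704180) / (-2.562287 − (-6.057948)) = 2.914398 − (-0.538641)/(3.495661) = 3.068487

2.7042, 2.9144, 3.0685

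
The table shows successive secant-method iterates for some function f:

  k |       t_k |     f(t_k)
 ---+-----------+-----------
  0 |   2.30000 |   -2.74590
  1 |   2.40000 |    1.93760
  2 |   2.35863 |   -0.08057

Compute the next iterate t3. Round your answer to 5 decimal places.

2.36028

t3 = 2.35863 − (-0.08057)·(2.35863 − 2.40000) / (-0.08057 − 1.93760)
   = 2.35863 − (0.0033332)/(-2.0181700) = 2.3602816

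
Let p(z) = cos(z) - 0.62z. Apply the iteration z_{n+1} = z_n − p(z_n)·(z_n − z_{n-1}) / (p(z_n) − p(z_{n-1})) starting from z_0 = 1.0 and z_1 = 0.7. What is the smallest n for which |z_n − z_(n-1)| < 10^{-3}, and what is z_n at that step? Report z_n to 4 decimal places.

p(1.0) = -0.079698, p(0.7) = 0.330842
z_2 = 0.700000 − 0.330842·(-0.300000)/(0.410540) = 0.941761;  |Δ| = 0.241761
p(0.941761) = 0.004473
z_3 = 0.941761 − 0.004473·(0.241761)/(-0.326369) = 0.945075;  |Δ| = 0.003313
p(0.945075) = -0.000264
z_4 = 0.945075 − (-0.000264)·(0.003313)/(-0.004736) = 0.944890;  |Δ| = 0.000184
|z_4 − z_3| = 0.000184 < 10^{-3}

n = 4, z_n = 0.9449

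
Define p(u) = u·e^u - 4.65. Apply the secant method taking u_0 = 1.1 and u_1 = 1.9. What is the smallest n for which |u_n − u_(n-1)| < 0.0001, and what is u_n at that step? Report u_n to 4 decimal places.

p(1.1) = -1.345417, p(1.9) = 8.053199
u_2 = 1.900000 − 8.053199·(0.800000)/(9.398617) = 1.214520;  |Δ| = 0.685480
p(1.214520) = -0.558671
u_3 = 1.214520 − (-0.558671)·(-0.685480)/(-8.611871) = 1.258989;  |Δ| = 0.044469
p(1.258989) = -0.216018
u_4 = 1.258989 − (-0.216018)·(0.044469)/(0.342654) = 1.287023;  |Δ| = 0.028034
p(1.287023) = 0.011583
u_5 = 1.287023 − 0.011583·(0.028034)/(0.227601) = 1.285596;  |Δ| = 0.001427
p(1.285596) = -0.000223
u_6 = 1.285596 − (-0.000223)·(-0.001427)/(-0.011806) = 1.285623;  |Δ| = 0.000027
|u_6 − u_5| = 0.000027 < 0.0001

n = 6, u_n = 1.2856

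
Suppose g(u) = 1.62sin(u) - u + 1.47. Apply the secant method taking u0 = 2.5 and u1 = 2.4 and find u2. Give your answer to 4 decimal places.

2.4731

g(2.5) = -0.060475, g(2.4) = 0.164250
u2 = 2.400000 − 0.164250·(2.400000 − 2.500000) / (0.164250 − (-0.060475)) = 2.400000 − (-0.016425)/(0.224725) = 2.473089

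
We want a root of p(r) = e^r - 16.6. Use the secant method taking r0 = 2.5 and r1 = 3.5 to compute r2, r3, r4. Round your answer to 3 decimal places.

2.711, 2.779, 2.811

p(2.5) = -4.41751, p(3.5) = 16.51545
r2 = 3.50000 − 16.51545·(3.50000 − 2.50000) / (16.51545 − (-4.41751)) = 3.50000 − (16.51545)/(20.93296) = 2.71103
p(2.71103) = -1.55522
r3 = 2.71103 − (-1.55522)·(2.71103 − 3.50000) / (-1.55522 − 16.51545) = 2.71103 − (1.22702)/(-18.07067) = 2.77893
p(2.77893) = -0.49818
r4 = 2.77893 − (-0.49818)·(2.77893 − 2.71103) / (-0.49818 − (-1.55522)) = 2.77893 − (-0.03383)/(1.05704) = 2.81093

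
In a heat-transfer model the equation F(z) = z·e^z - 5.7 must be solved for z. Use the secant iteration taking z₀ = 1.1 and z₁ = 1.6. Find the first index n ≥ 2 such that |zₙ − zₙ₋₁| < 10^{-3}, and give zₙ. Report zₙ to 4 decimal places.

F(1.1) = -2.395417, F(1.6) = 2.224852
z₂ = 1.600000 − 2.224852·(0.500000)/(4.620269) = 1.359229;  |Δ| = 0.240771
F(1.359229) = -0.408261
z₃ = 1.359229 − (-0.408261)·(-0.240771)/(-2.633113) = 1.396560;  |Δ| = 0.037331
F(1.396560) = -0.056114
z₄ = 1.396560 − (-0.056114)·(0.037331)/(0.352146) = 1.402509;  |Δ| = 0.005949
F(1.402509) = 0.001743
z₅ = 1.402509 − 0.001743·(0.005949)/(0.057858) = 1.402330;  |Δ| = 0.000179
|z₅ − z₄| = 0.000179 < 10^{-3}

n = 5, zₙ = 1.4023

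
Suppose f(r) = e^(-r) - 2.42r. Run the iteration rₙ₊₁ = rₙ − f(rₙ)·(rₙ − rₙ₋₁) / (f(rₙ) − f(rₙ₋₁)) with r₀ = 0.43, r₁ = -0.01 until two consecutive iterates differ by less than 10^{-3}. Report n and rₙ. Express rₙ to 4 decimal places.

n = 4, rₙ = 0.3047

f(0.43) = -0.390091, f(-0.01) = 1.034250
r₂ = -0.010000 − 1.034250·(-0.440000)/(1.424341) = 0.309495;  |Δ| = 0.319495
f(0.309495) = -0.015161
r₃ = 0.309495 − (-0.015161)·(0.319495)/(-1.049411) = 0.304879;  |Δ| = 0.004616
f(0.304879) = -0.000596
r₄ = 0.304879 − (-0.000596)·(-0.004616)/(0.014565) = 0.304691;  |Δ| = 0.000189
|r₄ − r₃| = 0.000189 < 10^{-3}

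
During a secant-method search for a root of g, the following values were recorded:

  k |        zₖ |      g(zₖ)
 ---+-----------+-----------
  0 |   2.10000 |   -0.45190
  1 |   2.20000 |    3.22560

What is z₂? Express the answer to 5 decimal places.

z₂ = 2.20000 − 3.22560·(2.20000 − 2.10000) / (3.22560 − (-0.45190))
   = 2.20000 − (0.3225600)/(3.6775000) = 2.1122882

2.11229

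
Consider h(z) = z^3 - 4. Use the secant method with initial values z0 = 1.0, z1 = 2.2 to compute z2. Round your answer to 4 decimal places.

h(1.0) = -3.000000, h(2.2) = 6.648000
z2 = 2.200000 − 6.648000·(2.200000 − 1.000000) / (6.648000 − (-3.000000)) = 2.200000 − (7.977600)/(9.648000) = 1.373134

1.3731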